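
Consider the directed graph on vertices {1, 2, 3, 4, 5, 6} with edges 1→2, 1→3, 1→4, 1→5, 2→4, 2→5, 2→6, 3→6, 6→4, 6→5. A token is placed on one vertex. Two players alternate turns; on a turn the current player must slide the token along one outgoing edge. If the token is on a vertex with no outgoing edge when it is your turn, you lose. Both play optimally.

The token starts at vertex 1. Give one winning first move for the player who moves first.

Move to 3.

Positions with no move are L. A position that does have a move is losing for the player to move precisely when every available move leads to a winning position for the opponent. Fill in the labels:
Every edge goes from a vertex to one that appears earlier in the order 4, 5, 6, 3, 2, 1, so processing vertices in that order labels each vertex after all of its successors.
4: no outgoing edge → L
5: no outgoing edge → L
6: →5(L), so W
3: →6(W) only, which is W, so L
2: →5(L), so W
1: →3(L), so W
From 1, the L positions reachable in one move are: 3, 5, 4. Any move reaching one of these is winning.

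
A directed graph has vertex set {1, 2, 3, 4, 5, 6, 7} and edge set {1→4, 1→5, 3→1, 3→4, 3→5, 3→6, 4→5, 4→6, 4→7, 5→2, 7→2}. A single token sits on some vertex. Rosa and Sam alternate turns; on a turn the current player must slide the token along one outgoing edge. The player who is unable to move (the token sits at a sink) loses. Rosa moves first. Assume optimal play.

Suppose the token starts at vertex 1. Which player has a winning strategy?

Classify positions by backward induction: terminal positions (no move available) are L. From any other position, the mover wins iff some move reaches an L.
Every edge goes from a vertex to one that appears earlier in the order 6, 2, 7, 5, 4, 1, 3, so processing vertices in that order labels each vertex after all of its successors.
6: no outgoing edge → L
2: no outgoing edge → L
7: can move to 2, which is L ⇒ W
5: can move to 2, which is L ⇒ W
4: can move to 6, which is L ⇒ W
1: moves to 4(W), 5(W); every one is W ⇒ L
3: can move to 1, which is L ⇒ W
The starting position 1 is L: whatever Rosa does, the opponent receives a W position.

Sam wins.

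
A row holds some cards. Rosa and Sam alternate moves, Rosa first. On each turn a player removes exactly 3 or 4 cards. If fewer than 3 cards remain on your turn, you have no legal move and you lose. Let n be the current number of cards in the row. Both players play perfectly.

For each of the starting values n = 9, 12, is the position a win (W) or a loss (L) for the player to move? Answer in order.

Classify positions by backward induction: terminal positions (no move available) are L. From any other position, the mover wins iff some move reaches an L.
n=0: no move → L
n=1: no move → L
n=2: no move → L
n=3: reaches L-position 0 → W
n=4: reaches L-position 1 → W
n=5: reaches L-position 2 → W
n=6: reaches L-position 2 → W
n=7: only reaches 4(W), 3(W), all W → L
n=8: only reaches 5(W), 4(W), all W → L
n=9: only reaches 6(W), 5(W), all W → L
n=10: reaches L-position 7 → W
n=11: reaches L-position 8 → W
n=12: reaches L-position 9 → W

9: L, 12: W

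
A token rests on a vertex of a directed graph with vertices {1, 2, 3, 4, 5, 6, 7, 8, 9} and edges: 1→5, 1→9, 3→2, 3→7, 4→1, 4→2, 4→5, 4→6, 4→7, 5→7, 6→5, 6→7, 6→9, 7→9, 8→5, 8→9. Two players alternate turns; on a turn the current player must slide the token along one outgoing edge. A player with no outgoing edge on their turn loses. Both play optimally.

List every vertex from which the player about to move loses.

2, 5, 9

Label each position W (a win for the player to move) or L (a loss). A position with no legal move is L; any other position is W exactly when some move reaches an L, and L when every move reaches a W.
Every edge goes from a vertex to one that appears earlier in the order 9, 2, 7, 5, 6, 8, 1, 3, 4, so processing vertices in that order labels each vertex after all of its successors.
9: no outgoing edge → L
2: no outgoing edge → L
7: →9(L), so W
5: →7(W) only, which is W, so L
6: →5(L), so W
8: →5(L), so W
1: →5(L), so W
3: →2(L), so W
4: →5(L), so W
Reading off the rows marked L gives the requested list; there are 3 such vertices.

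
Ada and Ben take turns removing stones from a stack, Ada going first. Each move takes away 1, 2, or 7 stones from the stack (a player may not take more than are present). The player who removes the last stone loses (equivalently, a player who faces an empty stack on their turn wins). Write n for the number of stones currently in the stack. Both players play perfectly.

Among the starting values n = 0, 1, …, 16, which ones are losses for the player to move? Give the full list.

1, 4, 7, 10, 13, 16

Classify positions by backward induction: terminal positions (no move available) are W. From any other position, the mover wins iff some move reaches an L.
n=0: no move; the opponent has just taken the last stone and therefore loses → W
n=1: the only move is to 0(W), a W ⇒ L
n=2: can move to 1, which is L ⇒ W
n=3: can move to 1, which is L ⇒ W
n=4: moves to 3(W), 2(W); every one is W ⇒ L
n=5: can move to 4, which is L ⇒ W
n=6: can move to 4, which is L ⇒ W
n=7: moves to 6(W), 5(W), 0(W); every one is W ⇒ L
n=8: can move to 7, which is L ⇒ W
n=9: can move to 7, which is L ⇒ W
n=10: moves to 9(W), 8(W), 3(W); every one is W ⇒ L
n=11: can move to 10, which is L ⇒ W
n=12: can move to 10, which is L ⇒ W
n=13: moves to 12(W), 11(W), 6(W); every one is W ⇒ L
n=14: can move to 13, which is L ⇒ W
n=15: can move to 13, which is L ⇒ W
n=16: moves to 15(W), 14(W), 9(W); every one is W ⇒ L
Reading off the rows marked L gives the requested list; there are 6 such values of n.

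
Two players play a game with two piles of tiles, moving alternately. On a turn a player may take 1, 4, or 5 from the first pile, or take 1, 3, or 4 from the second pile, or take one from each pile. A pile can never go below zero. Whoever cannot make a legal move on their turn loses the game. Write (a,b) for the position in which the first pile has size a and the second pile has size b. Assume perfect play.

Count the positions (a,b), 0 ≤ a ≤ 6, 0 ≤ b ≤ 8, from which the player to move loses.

16

Build the W/L table. Terminal = L. A non-terminal position is W if it has a move to some L; otherwise it is L.
Every move lowers a or b (never raises either), so fill the grid row by row in increasing a, and left to right within a row: each cell's successors are then already labelled.
      b=0  b=1  b=2  b=3  b=4  b=5  b=6  b=7  b=8
a=0:    L    W    L    W    W    W    W    L    W
a=1:    W    W    W    W    L    W    L    W    W
a=2:    L    W    L    W    W    W    W    W    L
a=3:    W    W    W    W    L    W    L    W    W
a=4:    W    L    W    L    W    W    W    W    L
a=5:    W    W    W    W    W    L    W    W    W
a=6:    W    L    W    L    W    W    W    W    W
Cells with no legal move (terminal, hence L): (0,0).
The remaining L cells, each justified by listing all of its moves:
(0,2): only reaches (0,1)(W), which is W → L
(0,7): only reaches (0,6)(W), (0,4)(W), (0,3)(W), all W → L
(1,4): only reaches (0,4)(W), (1,3)(W), (1,1)(W), (1,0)(W), (0,3)(W), all W → L
(1,6): only reaches (0,6)(W), (1,5)(W), (1,3)(W), (1,2)(W), (0,5)(W), all W → L
(2,0): only reaches (1,0)(W), which is W → L
(2,2): only reaches (1,2)(W), (2,1)(W), (1,1)(W), all W → L
(2,8): only reaches (1,8)(W), (2,7)(W), (2,5)(W), (2,4)(W), (1,7)(W), all W → L
(3,4): only reaches (2,4)(W), (3,3)(W), (3,1)(W), (3,0)(W), (2,3)(W), all W → L
(3,6): only reaches (2,6)(W), (3,5)(W), (3,3)(W), (3,2)(W), (2,5)(W), all W → L
(4,1): only reaches (3,1)(W), (0,1)(W), (4,0)(W), (3,0)(W), all W → L
(4,3): only reaches (3,3)(W), (0,3)(W), (4,2)(W), (4,0)(W), (3,2)(W), all W → L
(4,8): only reaches (3,8)(W), (0,8)(W), (4,7)(W), (4,5)(W), (4,4)(W), (3,7)(W), all W → L
(5,5): only reaches (4,5)(W), (1,5)(W), (0,5)(W), (5,4)(W), (5,2)(W), (5,1)(W), (4,4)(W), all W → L
(6,1): only reaches (5,1)(W), (2,1)(W), (1,1)(W), (6,0)(W), (5,0)(W), all W → L
(6,3): only reaches (5,3)(W), (2,3)(W), (1,3)(W), (6,2)(W), (6,0)(W), (5,2)(W), all W → L
Every other cell has at least one move into one of the L cells above, so it is W.
L cells per row: a=0: 3, a=1: 2, a=2: 3, a=3: 2, a=4: 3, a=5: 1, a=6: 2; total 16.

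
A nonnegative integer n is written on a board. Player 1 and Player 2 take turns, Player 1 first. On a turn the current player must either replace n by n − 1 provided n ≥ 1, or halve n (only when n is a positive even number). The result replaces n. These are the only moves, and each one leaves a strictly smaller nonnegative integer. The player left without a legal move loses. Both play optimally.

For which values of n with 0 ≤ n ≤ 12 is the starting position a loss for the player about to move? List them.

0, 2, 5, 7, 9, 11

Use the standard recursion: the mover loses at a terminal position; elsewhere, the mover wins exactly when some move hands the opponent an L position.
n=0: no move → L
n=1: reaches L-position 0 → W
n=2: only reaches 1(W), which is W → L
n=3: reaches L-position 2 → W
n=4: reaches L-position 2 → W
n=5: only reaches 4(W), which is W → L
n=6: reaches L-position 5 → W
n=7: only reaches 6(W), which is W → L
n=8: reaches L-position 7 → W
n=9: only reaches 8(W), which is W → L
n=10: reaches L-position 5 → W
n=11: only reaches 10(W), which is W → L
n=12: reaches L-position 11 → W
The losing starting values of n are exactly the entries labelled L in this table (6 of them).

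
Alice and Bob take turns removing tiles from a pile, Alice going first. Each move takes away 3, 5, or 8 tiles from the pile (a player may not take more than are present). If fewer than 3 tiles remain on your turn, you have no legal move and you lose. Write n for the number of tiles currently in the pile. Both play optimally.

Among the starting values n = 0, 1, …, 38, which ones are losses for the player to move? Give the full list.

Positions with no move are L. A position that does have a move is losing for the player to move precisely when every available move leads to a winning position for the opponent. Fill in the labels:
n=0: no move → L
n=1: no move → L
n=2: no move → L
n=3: reaches L-position 0 → W
n=4: reaches L-position 1 → W
n=5: reaches L-position 2 → W
n=6: reaches L-position 1 → W
n=7: reaches L-position 2 → W
n=8: reaches L-position 0 → W
n=9: reaches L-position 1 → W
n=10: reaches L-position 2 → W
n=11: only reaches 8(W), 6(W), 3(W), all W → L
n=12: only reaches 9(W), 7(W), 4(W), all W → L
n=13: only reaches 10(W), 8(W), 5(W), all W → L
n=14: reaches L-position 11 → W
n=15: reaches L-position 12 → W
n=16: reaches L-position 13 → W
n=17: reaches L-position 12 → W
n=18: reaches L-position 13 → W
n=19: reaches L-position 11 → W
n=20: reaches L-position 12 → W
n=21: reaches L-position 13 → W
n=22: only reaches 19(W), 17(W), 14(W), all W → L
n=23: only reaches 20(W), 18(W), 15(W), all W → L
n=24: only reaches 21(W), 19(W), 16(W), all W → L
n=25: reaches L-position 22 → W
n=26: reaches L-position 23 → W
n=27: reaches L-position 24 → W
n=28: reaches L-position 23 → W
n=29: reaches L-position 24 → W
n=30: reaches L-position 22 → W
n=31: reaches L-position 23 → W
n=32: reaches L-position 24 → W
n=33: only reaches 30(W), 28(W), 25(W), all W → L
n=34: only reaches 31(W), 29(W), 26(W), all W → L
n=35: only reaches 32(W), 30(W), 27(W), all W → L
n=36: reaches L-position 33 → W
n=37: reaches L-position 34 → W
n=38: reaches L-position 35 → W
The losing starting values of n are exactly the entries labelled L in this table (12 of them).

0, 1, 2, 11, 12, 13, 22, 23, 24, 33, 34, 35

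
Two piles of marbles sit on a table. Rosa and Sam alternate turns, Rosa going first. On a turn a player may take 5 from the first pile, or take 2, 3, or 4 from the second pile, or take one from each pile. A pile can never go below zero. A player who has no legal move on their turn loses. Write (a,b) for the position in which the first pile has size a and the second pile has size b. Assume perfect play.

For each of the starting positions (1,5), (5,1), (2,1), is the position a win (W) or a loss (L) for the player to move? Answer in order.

Use the standard recursion: the mover loses at a terminal position; elsewhere, the mover wins exactly when some move hands the opponent an L position.
No move ever increases a pile, so every position that can arise here has a ≤ 5 and b ≤ 5; it is enough to label the cells with 0 ≤ a ≤ 5 and 0 ≤ b ≤ 5.
Every move lowers a or b (never raises either), so fill the grid row by row in increasing a, and left to right within a row: each cell's successors are then already labelled.
      b=0  b=1  b=2  b=3  b=4  b=5
a=0:    L    L    W    W    W    W
a=1:    L    W    W    W    W    L
a=2:    L    W    W    W    W    L
a=3:    L    W    W    W    W    L
a=4:    L    W    W    W    W    L
a=5:    W    W    L    L    W    W
Cells with no legal move (terminal, hence L): (0,0), (0,1), (1,0), (2,0), (3,0), (4,0).
The remaining L cells, each justified by listing all of its moves:
(1,5): →(1,3)(W), (1,2)(W), (1,1)(W), (0,4)(W) — all W, so L
(2,5): →(2,3)(W), (2,2)(W), (2,1)(W), (1,4)(W) — all W, so L
(3,5): →(3,3)(W), (3,2)(W), (3,1)(W), (2,4)(W) — all W, so L
(4,5): →(4,3)(W), (4,2)(W), (4,1)(W), (3,4)(W) — all W, so L
(5,2): →(0,2)(W), (5,0)(W), (4,1)(W) — all W, so L
(5,3): →(0,3)(W), (5,1)(W), (5,0)(W), (4,2)(W) — all W, so L
Every other cell has at least one move into one of the L cells above, so it is W.
(1,5): one of the L cells justified above, so L
(5,1): the move to (0,1) reaches an L cell, so W
(2,1): the move to (1,0) reaches an L cell, so W

(1,5): L, (5,1): W, (2,1): W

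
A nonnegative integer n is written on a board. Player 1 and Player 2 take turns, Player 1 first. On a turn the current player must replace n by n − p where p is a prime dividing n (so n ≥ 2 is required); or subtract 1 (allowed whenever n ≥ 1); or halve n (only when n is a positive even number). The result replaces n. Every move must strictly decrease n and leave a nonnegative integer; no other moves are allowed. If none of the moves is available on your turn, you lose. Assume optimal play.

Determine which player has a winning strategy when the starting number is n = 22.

Label each position W (a win for the player to move) or L (a loss). A position with no legal move is L; any other position is W exactly when some move reaches an L, and L when every move reaches a W.
n=0: no move → L
n=1: reaches L-position 0 → W
n=2: reaches L-position 0 → W
n=3: reaches L-position 0 → W
n=4: only reaches 2(W), 3(W), all W → L
n=5: reaches L-position 0 → W
n=6: reaches L-position 4 → W
n=7: reaches L-position 0 → W
n=8: reaches L-position 4 → W
n=9: only reaches 6(W), 8(W), all W → L
n=10: reaches L-position 9 → W
n=11: reaches L-position 0 → W
n=12: reaches L-position 9 → W
n=13: reaches L-position 0 → W
n=14: only reaches 7(W), 12(W), 13(W), all W → L
n=15: reaches L-position 14 → W
n=16: reaches L-position 14 → W
n=17: reaches L-position 0 → W
n=18: reaches L-position 9 → W
n=19: reaches L-position 0 → W
n=20: only reaches 10(W), 15(W), 18(W), 19(W), all W → L
n=21: reaches L-position 14 → W
n=22: reaches L-position 20 → W
From 22 Player 1 can move to 20, reaching an L position.

Player 1 wins.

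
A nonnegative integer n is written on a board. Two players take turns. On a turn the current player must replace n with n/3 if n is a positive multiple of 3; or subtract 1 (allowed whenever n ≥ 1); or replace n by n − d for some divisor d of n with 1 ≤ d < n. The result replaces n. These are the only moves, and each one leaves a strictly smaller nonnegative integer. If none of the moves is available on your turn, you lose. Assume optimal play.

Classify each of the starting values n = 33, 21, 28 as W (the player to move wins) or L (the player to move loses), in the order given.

33: W, 21: W, 28: L

Label each position W (a win for the player to move) or L (a loss). A position with no legal move is L; any other position is W exactly when some move reaches an L, and L when every move reaches a W.
n=0: no move → L
n=1: reaches L-position 0 → W
n=2: only reaches 1(W), which is W → L
n=3: reaches L-position 2 → W
n=4: reaches L-position 2 → W
n=5: only reaches 4(W), which is W → L
n=6: reaches L-position 2 → W
n=7: only reaches 6(W), which is W → L
n=8: reaches L-position 7 → W
n=9: only reaches 3(W), 6(W), 8(W), all W → L
n=10: reaches L-position 5 → W
n=11: only reaches 10(W), which is W → L
n=12: reaches L-position 9 → W
n=13: only reaches 12(W), which is W → L
n=14: reaches L-position 7 → W
n=15: reaches L-position 5 → W
n=16: only reaches 8(W), 12(W), 14(W), 15(W), all W → L
n=17: reaches L-position 16 → W
n=18: reaches L-position 9 → W
n=19: only reaches 18(W), which is W → L
n=20: reaches L-position 16 → W
n=21: reaches L-position 7 → W
n=22: reaches L-position 11 → W
n=23: only reaches 22(W), which is W → L
n=24: reaches L-position 16 → W
n=25: only reaches 20(W), 24(W), all W → L
n=26: reaches L-position 13 → W
n=27: reaches L-position 9 → W
n=28: only reaches 14(W), 21(W), 24(W), 26(W), 27(W), all W → L
n=29: reaches L-position 28 → W
n=30: reaches L-position 25 → W
n=31: only reaches 30(W), which is W → L
n=32: reaches L-position 16 → W
n=33: reaches L-position 11 → W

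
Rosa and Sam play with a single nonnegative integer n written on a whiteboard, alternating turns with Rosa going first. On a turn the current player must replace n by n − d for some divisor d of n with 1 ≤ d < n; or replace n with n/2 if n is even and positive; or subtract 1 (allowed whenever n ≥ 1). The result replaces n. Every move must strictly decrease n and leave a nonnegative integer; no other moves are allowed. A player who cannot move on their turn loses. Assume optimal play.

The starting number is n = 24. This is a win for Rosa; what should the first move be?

Label each position W (a win for the player to move) or L (a loss). A position with no legal move is L; any other position is W exactly when some move reaches an L, and L when every move reaches a W.
n=0: no move → L
n=1: W (go to 0, an L position)
n=2: L (sole option 1(W) is W)
n=3: W (go to 2, an L position)
n=4: W (go to 2, an L position)
n=5: L (sole option 4(W) is W)
n=6: W (go to 5, an L position)
n=7: L (sole option 6(W) is W)
n=8: W (go to 7, an L position)
n=9: L (options 6(W), 8(W) are all W)
n=10: W (go to 5, an L position)
n=11: L (sole option 10(W) is W)
n=12: W (go to 9, an L position)
n=13: L (sole option 12(W) is W)
n=14: W (go to 7, an L position)
n=15: L (options 10(W), 12(W), 14(W) are all W)
n=16: W (go to 15, an L position)
n=17: L (sole option 16(W) is W)
n=18: W (go to 9, an L position)
n=19: L (sole option 18(W) is W)
n=20: W (go to 15, an L position)
n=21: L (options 14(W), 18(W), 20(W) are all W)
n=22: W (go to 11, an L position)
n=23: L (sole option 22(W) is W)
n=24: W (go to 21, an L position)
From 24, the L positions reachable in one move are: 21, 23. Any move reaching one of these is winning.

Move to 21.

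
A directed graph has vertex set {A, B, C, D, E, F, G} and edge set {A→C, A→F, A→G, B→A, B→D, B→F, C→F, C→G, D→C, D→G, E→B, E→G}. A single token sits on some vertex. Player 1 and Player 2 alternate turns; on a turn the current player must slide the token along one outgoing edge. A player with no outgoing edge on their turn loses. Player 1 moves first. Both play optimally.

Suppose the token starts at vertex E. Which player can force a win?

Label each position W (a win for the player to move) or L (a loss). A position with no legal move is L; any other position is W exactly when some move reaches an L, and L when every move reaches a W.
Every edge goes from a vertex to one that appears earlier in the order F, G, C, A, D, B, E, so processing vertices in that order labels each vertex after all of its successors.
F: no outgoing edge → L
G: no outgoing edge → L
C: W (go to G, an L position)
A: W (go to G, an L position)
D: W (go to G, an L position)
B: W (go to F, an L position)
E: W (go to G, an L position)
From E Player 1 can move to G, reaching an L position.

Player 1 wins.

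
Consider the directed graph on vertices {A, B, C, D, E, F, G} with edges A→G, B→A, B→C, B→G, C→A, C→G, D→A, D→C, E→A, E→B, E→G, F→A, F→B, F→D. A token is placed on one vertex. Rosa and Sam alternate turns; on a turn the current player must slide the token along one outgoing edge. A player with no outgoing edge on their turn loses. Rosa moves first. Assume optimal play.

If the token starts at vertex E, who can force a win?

Use the standard recursion: the mover loses at a terminal position; elsewhere, the mover wins exactly when some move hands the opponent an L position.
Every edge goes from a vertex to one that appears earlier in the order G, A, C, B, E, D, F, so processing vertices in that order labels each vertex after all of its successors.
G: no outgoing edge → L
A: →G(L), so W
C: →G(L), so W
B: →G(L), so W
E: →G(L), so W
D: →C(W), A(W) — all W, so L
F: →D(L), so W
The starting position E is W: Rosa should move to G, handing over an L position.

Rosa wins.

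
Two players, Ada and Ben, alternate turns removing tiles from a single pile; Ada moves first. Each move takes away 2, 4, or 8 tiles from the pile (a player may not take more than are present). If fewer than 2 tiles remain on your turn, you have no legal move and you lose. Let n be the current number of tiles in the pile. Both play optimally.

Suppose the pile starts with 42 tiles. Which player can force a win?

Ben wins.

Label each position W (a win for the player to move) or L (a loss). A position with no legal move is L; any other position is W exactly when some move reaches an L, and L when every move reaches a W.
n=0: no move → L
n=1: no move → L
n=2: W (go to 0, an L position)
n=3: W (go to 1, an L position)
n=4: W (go to 0, an L position)
n=5: W (go to 1, an L position)
n=6: L (options 4(W), 2(W) are all W)
n=7: L (options 5(W), 3(W) are all W)
n=8: W (go to 6, an L position)
n=9: W (go to 7, an L position)
n=10: W (go to 6, an L position)
n=11: W (go to 7, an L position)
n=12: L (options 10(W), 8(W), 4(W) are all W)
n=13: L (options 11(W), 9(W), 5(W) are all W)
n=14: W (go to 12, an L position)
n=15: W (go to 13, an L position)
n=16: W (go to 12, an L position)
n=17: W (go to 13, an L position)
n=18: L (options 16(W), 14(W), 10(W) are all W)
n=19: L (options 17(W), 15(W), 11(W) are all W)
n=20: W (go to 18, an L position)
n=21: W (go to 19, an L position)
n=22: W (go to 18, an L position)
n=23: W (go to 19, an L position)
n=24: L (options 22(W), 20(W), 16(W) are all W)
n=25: L (options 23(W), 21(W), 17(W) are all W)
n=26: W (go to 24, an L position)
n=27: W (go to 25, an L position)
n=28: W (go to 24, an L position)
n=29: W (go to 25, an L position)
n=30: L (options 28(W), 26(W), 22(W) are all W)
n=31: L (options 29(W), 27(W), 23(W) are all W)
n=32: W (go to 30, an L position)
n=33: W (go to 31, an L position)
n=34: W (go to 30, an L position)
n=35: W (go to 31, an L position)
n=36: L (options 34(W), 32(W), 28(W) are all W)
n=37: L (options 35(W), 33(W), 29(W) are all W)
n=38: W (go to 36, an L position)
n=39: W (go to 37, an L position)
n=40: W (go to 36, an L position)
n=41: W (go to 37, an L position)
n=42: L (options 40(W), 38(W), 34(W) are all W)
Every move from 42 reaches a W position, so the mover loses.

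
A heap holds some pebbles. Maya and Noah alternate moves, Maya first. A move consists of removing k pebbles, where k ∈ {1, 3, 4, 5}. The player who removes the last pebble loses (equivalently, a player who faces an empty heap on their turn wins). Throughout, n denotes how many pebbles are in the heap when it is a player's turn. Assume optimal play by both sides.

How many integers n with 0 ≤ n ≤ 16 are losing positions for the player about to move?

Label each position W (a win for the player to move) or L (a loss). A position with no legal move is W; any other position is W exactly when some move reaches an L, and L when every move reaches a W.
n=0: no move; the opponent has just taken the last pebble and therefore loses → W
n=1: only reaches 0(W), which is W → L
n=2: reaches L-position 1 → W
n=3: only reaches 2(W), 0(W), all W → L
n=4: reaches L-position 3 → W
n=5: reaches L-position 1 → W
n=6: reaches L-position 3 → W
n=7: reaches L-position 3 → W
n=8: reaches L-position 3 → W
n=9: only reaches 8(W), 6(W), 5(W), 4(W), all W → L
n=10: reaches L-position 9 → W
n=11: only reaches 10(W), 8(W), 7(W), 6(W), all W → L
n=12: reaches L-position 11 → W
n=13: reaches L-position 9 → W
n=14: reaches L-position 11 → W
n=15: reaches L-position 11 → W
n=16: reaches L-position 11 → W
L entries with 0 ≤ n ≤ 16: n = 1, 3, 9, 11; that makes 4.

4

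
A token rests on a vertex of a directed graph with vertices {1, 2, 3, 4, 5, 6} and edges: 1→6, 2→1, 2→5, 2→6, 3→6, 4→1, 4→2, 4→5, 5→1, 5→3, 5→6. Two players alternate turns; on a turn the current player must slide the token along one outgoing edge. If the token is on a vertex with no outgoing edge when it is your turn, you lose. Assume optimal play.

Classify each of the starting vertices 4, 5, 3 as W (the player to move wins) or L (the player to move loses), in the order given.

4: L, 5: W, 3: W

Label each position W (a win for the player to move) or L (a loss). A position with no legal move is L; any other position is W exactly when some move reaches an L, and L when every move reaches a W.
Every edge goes from a vertex to one that appears earlier in the order 6, 3, 1, 5, 2, 4, so processing vertices in that order labels each vertex after all of its successors.
6: no outgoing edge → L
3: can move to 6, which is L ⇒ W
1: can move to 6, which is L ⇒ W
5: can move to 6, which is L ⇒ W
2: can move to 6, which is L ⇒ W
4: moves to 2(W), 5(W), 1(W); every one is W ⇒ L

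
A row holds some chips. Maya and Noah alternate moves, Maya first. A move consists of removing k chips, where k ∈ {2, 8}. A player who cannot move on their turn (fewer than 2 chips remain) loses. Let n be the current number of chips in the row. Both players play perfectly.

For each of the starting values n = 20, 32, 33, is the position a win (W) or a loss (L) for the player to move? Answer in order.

Classify positions by backward induction: terminal positions (no move available) are L. From any other position, the mover wins iff some move reaches an L.
n=0: no move → L
n=1: no move → L
n=2: W (go to 0, an L position)
n=3: W (go to 1, an L position)
n=4: L (sole option 2(W) is W)
n=5: L (sole option 3(W) is W)
n=6: W (go to 4, an L position)
n=7: W (go to 5, an L position)
n=8: W (go to 0, an L position)
n=9: W (go to 1, an L position)
n=10: L (options 8(W), 2(W) are all W)
n=11: L (options 9(W), 3(W) are all W)
n=12: W (go to 10, an L position)
n=13: W (go to 11, an L position)
n=14: L (options 12(W), 6(W) are all W)
n=15: L (options 13(W), 7(W) are all W)
n=16: W (go to 14, an L position)
n=17: W (go to 15, an L position)
n=18: W (go to 10, an L position)
n=19: W (go to 11, an L position)
n=20: L (options 18(W), 12(W) are all W)
n=21: L (options 19(W), 13(W) are all W)
n=22: W (go to 20, an L position)
n=23: W (go to 21, an L position)
n=24: L (options 22(W), 16(W) are all W)
n=25: L (options 23(W), 17(W) are all W)
n=26: W (go to 24, an L position)
n=27: W (go to 25, an L position)
n=28: W (go to 20, an L position)
n=29: W (go to 21, an L position)
n=30: L (options 28(W), 22(W) are all W)
n=31: L (options 29(W), 23(W) are all W)
n=32: W (go to 30, an L position)
n=33: W (go to 31, an L position)

20: L, 32: W, 33: W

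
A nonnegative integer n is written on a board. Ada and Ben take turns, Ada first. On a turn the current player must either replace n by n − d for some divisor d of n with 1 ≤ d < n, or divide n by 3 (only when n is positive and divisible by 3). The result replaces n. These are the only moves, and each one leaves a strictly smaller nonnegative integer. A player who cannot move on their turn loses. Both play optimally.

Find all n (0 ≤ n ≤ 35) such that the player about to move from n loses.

Build the W/L table. Terminal = L. A non-terminal position is W if it has a move to some L; otherwise it is L.
n=0: no move → L
n=1: no move → L
n=2: can move to 1, which is L ⇒ W
n=3: can move to 1, which is L ⇒ W
n=4: moves to 2(W), 3(W); every one is W ⇒ L
n=5: can move to 4, which is L ⇒ W
n=6: can move to 4, which is L ⇒ W
n=7: the only move is to 6(W), a W ⇒ L
n=8: can move to 4, which is L ⇒ W
n=9: moves to 3(W), 6(W), 8(W); every one is W ⇒ L
n=10: can move to 9, which is L ⇒ W
n=11: the only move is to 10(W), a W ⇒ L
n=12: can move to 4, which is L ⇒ W
n=13: the only move is to 12(W), a W ⇒ L
n=14: can move to 7, which is L ⇒ W
n=15: moves to 5(W), 10(W), 12(W), 14(W); every one is W ⇒ L
n=16: can move to 15, which is L ⇒ W
n=17: the only move is to 16(W), a W ⇒ L
n=18: can move to 9, which is L ⇒ W
n=19: the only move is to 18(W), a W ⇒ L
n=20: can move to 15, which is L ⇒ W
n=21: can move to 7, which is L ⇒ W
n=22: can move to 11, which is L ⇒ W
n=23: the only move is to 22(W), a W ⇒ L
n=24: can move to 23, which is L ⇒ W
n=25: moves to 20(W), 24(W); every one is W ⇒ L
n=26: can move to 13, which is L ⇒ W
n=27: can move to 9, which is L ⇒ W
n=28: moves to 14(W), 21(W), 24(W), 26(W), 27(W); every one is W ⇒ L
n=29: can move to 28, which is L ⇒ W
n=30: can move to 15, which is L ⇒ W
n=31: the only move is to 30(W), a W ⇒ L
n=32: can move to 28, which is L ⇒ W
n=33: can move to 11, which is L ⇒ W
n=34: can move to 17, which is L ⇒ W
n=35: can move to 28, which is L ⇒ W
The losing starting values of n are exactly the entries labelled L in this table (14 of them).

0, 1, 4, 7, 9, 11, 13, 15, 17, 19, 23, 25, 28, 31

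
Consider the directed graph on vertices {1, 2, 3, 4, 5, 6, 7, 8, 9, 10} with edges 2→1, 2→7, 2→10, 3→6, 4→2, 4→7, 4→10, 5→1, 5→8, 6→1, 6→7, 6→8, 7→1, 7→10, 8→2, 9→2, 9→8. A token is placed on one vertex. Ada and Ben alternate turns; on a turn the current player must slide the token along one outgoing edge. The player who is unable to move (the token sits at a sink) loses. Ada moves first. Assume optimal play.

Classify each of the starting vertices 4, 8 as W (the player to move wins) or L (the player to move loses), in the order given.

4: W, 8: L

Build the W/L table. Terminal = L. A non-terminal position is W if it has a move to some L; otherwise it is L.
Every edge goes from a vertex to one that appears earlier in the order 1, 10, 7, 2, 8, 4, 6, 5, 3, 9, so processing vertices in that order labels each vertex after all of its successors.
1: no outgoing edge → L
10: no outgoing edge → L
7: reaches L-position 10 → W
2: reaches L-position 10 → W
8: only reaches 2(W), which is W → L
4: reaches L-position 10 → W
6: reaches L-position 8 → W
5: reaches L-position 8 → W
3: only reaches 6(W), which is W → L
9: reaches L-position 8 → W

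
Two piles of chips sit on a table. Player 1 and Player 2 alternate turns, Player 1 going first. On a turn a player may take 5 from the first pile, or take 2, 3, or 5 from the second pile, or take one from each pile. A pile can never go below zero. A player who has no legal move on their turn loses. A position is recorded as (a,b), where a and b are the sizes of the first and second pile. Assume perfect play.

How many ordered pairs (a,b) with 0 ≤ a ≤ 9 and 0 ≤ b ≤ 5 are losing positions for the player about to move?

Label each position W (a win for the player to move) or L (a loss). A position with no legal move is L; any other position is W exactly when some move reaches an L, and L when every move reaches a W.
Every move lowers a or b (never raises either), so fill the grid row by row in increasing a, and left to right within a row: each cell's successors are then already labelled.
      b=0  b=1  b=2  b=3  b=4  b=5
a=0:    L    L    W    W    W    W
a=1:    L    W    W    W    L    W
a=2:    L    W    W    W    L    W
a=3:    L    W    W    W    L    W
a=4:    L    W    W    W    L    W
a=5:    W    W    L    L    W    W
a=6:    W    L    L    W    W    W
a=7:    W    L    W    W    W    L
a=8:    W    L    W    W    W    L
a=9:    W    L    W    W    W    L
Cells with no legal move (terminal, hence L): (0,0), (0,1), (1,0), (2,0), (3,0), (4,0).
The remaining L cells, each justified by listing all of its moves:
(1,4): moves to (1,2)(W), (1,1)(W), (0,3)(W); every one is W ⇒ L
(2,4): moves to (2,2)(W), (2,1)(W), (1,3)(W); every one is W ⇒ L
(3,4): moves to (3,2)(W), (3,1)(W), (2,3)(W); every one is W ⇒ L
(4,4): moves to (4,2)(W), (4,1)(W), (3,3)(W); every one is W ⇒ L
(5,2): moves to (0,2)(W), (5,0)(W), (4,1)(W); every one is W ⇒ L
(5,3): moves to (0,3)(W), (5,1)(W), (5,0)(W), (4,2)(W); every one is W ⇒ L
(6,1): moves to (1,1)(W), (5,0)(W); every one is W ⇒ L
(6,2): moves to (1,2)(W), (6,0)(W), (5,1)(W); every one is W ⇒ L
(7,1): moves to (2,1)(W), (6,0)(W); every one is W ⇒ L
(7,5): moves to (2,5)(W), (7,3)(W), (7,2)(W), (7,0)(W), (6,4)(W); every one is W ⇒ L
(8,1): moves to (3,1)(W), (7,0)(W); every one is W ⇒ L
(8,5): moves to (3,5)(W), (8,3)(W), (8,2)(W), (8,0)(W), (7,4)(W); every one is W ⇒ L
(9,1): moves to (4,1)(W), (8,0)(W); every one is W ⇒ L
(9,5): moves to (4,5)(W), (9,3)(W), (9,2)(W), (9,0)(W), (8,4)(W); every one is W ⇒ L
Every other cell has at least one move into one of the L cells above, so it is W.
L cells per row: a=0: 2, a=1: 2, a=2: 2, a=3: 2, a=4: 2, a=5: 2, a=6: 2, a=7: 2, a=8: 2, a=9: 2; total 20.

20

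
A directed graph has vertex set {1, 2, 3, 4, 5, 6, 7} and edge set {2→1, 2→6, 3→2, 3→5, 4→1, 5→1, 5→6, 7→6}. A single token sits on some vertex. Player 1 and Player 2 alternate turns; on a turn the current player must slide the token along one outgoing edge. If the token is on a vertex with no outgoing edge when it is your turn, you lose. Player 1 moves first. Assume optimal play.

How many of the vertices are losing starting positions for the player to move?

Positions with no move are L. A position that does have a move is losing for the player to move precisely when every available move leads to a winning position for the opponent. Fill in the labels:
Every edge goes from a vertex to one that appears earlier in the order 6, 1, 5, 7, 4, 2, 3, so processing vertices in that order labels each vertex after all of its successors.
6: no outgoing edge → L
1: no outgoing edge → L
5: reaches L-position 1 → W
7: reaches L-position 6 → W
4: reaches L-position 1 → W
2: reaches L-position 1 → W
3: only reaches 2(W), 5(W), all W → L
The L vertices are 1, 3, 6; that is 3 in all.

3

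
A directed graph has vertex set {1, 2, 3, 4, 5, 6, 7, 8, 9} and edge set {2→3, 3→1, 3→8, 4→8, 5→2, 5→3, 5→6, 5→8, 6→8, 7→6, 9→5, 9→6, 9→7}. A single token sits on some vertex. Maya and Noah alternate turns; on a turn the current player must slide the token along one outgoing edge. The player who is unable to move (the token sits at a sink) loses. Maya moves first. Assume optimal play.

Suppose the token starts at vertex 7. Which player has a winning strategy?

Noah wins.

Classify positions by backward induction: terminal positions (no move available) are L. From any other position, the mover wins iff some move reaches an L.
Every edge goes from a vertex to one that appears earlier in the order 8, 1, 4, 3, 6, 2, 7, 5, 9, so processing vertices in that order labels each vertex after all of its successors.
8: no outgoing edge → L
1: no outgoing edge → L
4: can move to 8, which is L ⇒ W
3: can move to 1, which is L ⇒ W
6: can move to 8, which is L ⇒ W
2: the only move is to 3(W), a W ⇒ L
7: the only move is to 6(W), a W ⇒ L
5: can move to 2, which is L ⇒ W
9: can move to 7, which is L ⇒ W
The starting position 7 is L: whatever Maya does, the opponent receives a W position.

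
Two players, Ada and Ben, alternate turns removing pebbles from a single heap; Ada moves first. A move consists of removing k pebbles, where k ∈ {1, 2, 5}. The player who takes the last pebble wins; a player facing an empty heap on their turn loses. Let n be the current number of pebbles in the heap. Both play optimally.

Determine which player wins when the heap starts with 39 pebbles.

Work bottom-up. With no move the player to move loses. Otherwise the position is W if at least one move leads to an L position for the opponent, and L if every move leads to a W.
n=0: no move → L
n=1: W (go to 0, an L position)
n=2: W (go to 0, an L position)
n=3: L (options 2(W), 1(W) are all W)
n=4: W (go to 3, an L position)
n=5: W (go to 3, an L position)
n=6: L (options 5(W), 4(W), 1(W) are all W)
n=7: W (go to 6, an L position)
n=8: W (go to 6, an L position)
n=9: L (options 8(W), 7(W), 4(W) are all W)
n=10: W (go to 9, an L position)
n=11: W (go to 9, an L position)
n=12: L (options 11(W), 10(W), 7(W) are all W)
n=13: W (go to 12, an L position)
n=14: W (go to 12, an L position)
n=15: L (options 14(W), 13(W), 10(W) are all W)
n=16: W (go to 15, an L position)
n=17: W (go to 15, an L position)
n=18: L (options 17(W), 16(W), 13(W) are all W)
n=19: W (go to 18, an L position)
n=20: W (go to 18, an L position)
n=21: L (options 20(W), 19(W), 16(W) are all W)
n=22: W (go to 21, an L position)
n=23: W (go to 21, an L position)
n=24: L (options 23(W), 22(W), 19(W) are all W)
n=25: W (go to 24, an L position)
n=26: W (go to 24, an L position)
n=27: L (options 26(W), 25(W), 22(W) are all W)
n=28: W (go to 27, an L position)
n=29: W (go to 27, an L position)
n=30: L (options 29(W), 28(W), 25(W) are all W)
n=31: W (go to 30, an L position)
n=32: W (go to 30, an L position)
n=33: L (options 32(W), 31(W), 28(W) are all W)
n=34: W (go to 33, an L position)
n=35: W (go to 33, an L position)
n=36: L (options 35(W), 34(W), 31(W) are all W)
n=37: W (go to 36, an L position)
n=38: W (go to 36, an L position)
n=39: L (options 38(W), 37(W), 34(W) are all W)
Every move from 39 reaches a W position, so the mover loses.

Ben wins.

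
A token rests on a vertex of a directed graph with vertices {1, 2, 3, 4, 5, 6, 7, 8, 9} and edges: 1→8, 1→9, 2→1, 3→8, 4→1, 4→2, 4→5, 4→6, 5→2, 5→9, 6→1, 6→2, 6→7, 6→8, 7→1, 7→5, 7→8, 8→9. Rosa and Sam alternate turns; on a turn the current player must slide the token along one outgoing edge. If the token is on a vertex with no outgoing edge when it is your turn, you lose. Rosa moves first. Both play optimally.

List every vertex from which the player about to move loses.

2, 3, 7, 9

Use the standard recursion: the mover loses at a terminal position; elsewhere, the mover wins exactly when some move hands the opponent an L position.
Every edge goes from a vertex to one that appears earlier in the order 9, 8, 3, 1, 2, 5, 7, 6, 4, so processing vertices in that order labels each vertex after all of its successors.
9: no outgoing edge → L
8: W (go to 9, an L position)
3: L (sole option 8(W) is W)
1: W (go to 9, an L position)
2: L (sole option 1(W) is W)
5: W (go to 2, an L position)
7: L (options 5(W), 1(W), 8(W) are all W)
6: W (go to 7, an L position)
4: W (go to 2, an L position)
The losing starting vertices are exactly the entries labelled L in this table (4 of them).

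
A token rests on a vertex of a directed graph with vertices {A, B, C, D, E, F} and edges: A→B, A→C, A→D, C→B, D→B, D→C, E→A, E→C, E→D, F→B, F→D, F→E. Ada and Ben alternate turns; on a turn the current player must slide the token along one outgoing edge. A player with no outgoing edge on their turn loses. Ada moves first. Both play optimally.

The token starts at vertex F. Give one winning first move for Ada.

Work bottom-up. With no move the player to move loses. Otherwise the position is W if at least one move leads to an L position for the opponent, and L if every move leads to a W.
Every edge goes from a vertex to one that appears earlier in the order B, C, D, A, E, F, so processing vertices in that order labels each vertex after all of its successors.
B: no outgoing edge → L
C: W (go to B, an L position)
D: W (go to B, an L position)
A: W (go to B, an L position)
E: L (options A(W), D(W), C(W) are all W)
F: W (go to E, an L position)
From F, the L positions reachable in one move are: E, B. Any move reaching one of these is winning.

Move to E.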